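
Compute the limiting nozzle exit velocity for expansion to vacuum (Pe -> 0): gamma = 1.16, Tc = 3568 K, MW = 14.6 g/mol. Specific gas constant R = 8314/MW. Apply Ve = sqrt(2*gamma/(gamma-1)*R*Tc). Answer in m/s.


R = 8314 / 14.6 = 569.45 J/(kg.K)
Ve = sqrt(2 * 1.16 / (1.16 - 1) * 569.45 * 3568) = 5428 m/s

5428 m/s


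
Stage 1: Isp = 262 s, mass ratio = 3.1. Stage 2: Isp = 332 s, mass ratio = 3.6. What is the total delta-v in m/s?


dV1 = 262 * 9.81 * ln(3.1) = 2908.0 m/s
dV2 = 332 * 9.81 * ln(3.6) = 4171.9 m/s
Total dV = 2908.0 + 4171.9 = 7079.9 m/s ~ 7080 m/s

7080 m/s


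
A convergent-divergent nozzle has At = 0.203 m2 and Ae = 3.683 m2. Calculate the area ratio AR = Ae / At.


AR = 3.683 / 0.203 = 18.1

18.1


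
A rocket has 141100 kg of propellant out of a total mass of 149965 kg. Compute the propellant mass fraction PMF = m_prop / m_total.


PMF = 141100 / 149965 = 0.941

0.941


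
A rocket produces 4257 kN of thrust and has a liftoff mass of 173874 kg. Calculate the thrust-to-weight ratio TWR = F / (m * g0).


TWR = 4257000 / (173874 * 9.81) = 2.5

2.5


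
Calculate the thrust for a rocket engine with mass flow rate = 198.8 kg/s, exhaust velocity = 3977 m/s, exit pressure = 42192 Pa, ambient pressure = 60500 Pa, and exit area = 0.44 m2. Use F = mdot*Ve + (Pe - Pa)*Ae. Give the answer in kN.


F = 198.8 * 3977 + (42192 - 60500) * 0.44 = 782572.0 N = 782.6 kN

782.6 kN


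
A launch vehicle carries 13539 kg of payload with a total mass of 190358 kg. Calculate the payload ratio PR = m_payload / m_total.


PR = 13539 / 190358 = 0.0711

0.0711


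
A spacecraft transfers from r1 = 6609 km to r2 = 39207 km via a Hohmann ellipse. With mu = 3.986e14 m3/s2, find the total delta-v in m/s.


V1 = sqrt(mu/r1) = 7766.06 m/s
dV1 = V1*(sqrt(2*r2/(r1+r2)) - 1) = 2393.83 m/s
V2 = sqrt(mu/r2) = 3188.5 m/s
dV2 = V2*(1 - sqrt(2*r1/(r1+r2))) = 1475.88 m/s
Total dV = 3870 m/s

3870 m/s


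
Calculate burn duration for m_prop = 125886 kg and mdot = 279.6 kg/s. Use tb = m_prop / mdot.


tb = 125886 / 279.6 = 450.2 s

450.2 s


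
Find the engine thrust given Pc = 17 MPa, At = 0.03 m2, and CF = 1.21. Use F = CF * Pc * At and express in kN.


F = 1.21 * 17e6 * 0.03 = 617100.0 N = 617.1 kN

617.1 kN


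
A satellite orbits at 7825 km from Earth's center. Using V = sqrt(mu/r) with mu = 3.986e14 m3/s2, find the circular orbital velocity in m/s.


V = sqrt(3.986e14 / 7825000) = 7137 m/s

7137 m/s


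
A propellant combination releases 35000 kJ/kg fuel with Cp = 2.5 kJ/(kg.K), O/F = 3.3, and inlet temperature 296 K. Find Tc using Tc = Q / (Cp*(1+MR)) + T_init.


Tc = 35000 / (2.5 * (1 + 3.3)) + 296 = 3552 K

3552 K


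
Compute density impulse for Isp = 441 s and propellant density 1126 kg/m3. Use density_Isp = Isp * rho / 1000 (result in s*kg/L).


rho*Isp = 441 * 1126 / 1000 = 497 s*kg/L

497 s*kg/L


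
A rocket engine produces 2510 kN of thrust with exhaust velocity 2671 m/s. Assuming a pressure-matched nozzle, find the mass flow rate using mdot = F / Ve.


mdot = F / Ve = 2510000 / 2671 = 939.7 kg/s

939.7 kg/s


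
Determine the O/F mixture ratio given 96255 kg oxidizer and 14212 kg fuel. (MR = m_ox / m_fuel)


MR = 96255 / 14212 = 6.77

6.77


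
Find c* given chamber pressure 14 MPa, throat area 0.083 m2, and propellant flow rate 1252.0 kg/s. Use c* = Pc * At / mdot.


c* = 14e6 * 0.083 / 1252.0 = 928 m/s

928 m/s


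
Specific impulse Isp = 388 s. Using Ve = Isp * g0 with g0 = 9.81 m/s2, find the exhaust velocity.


Ve = Isp * g0 = 388 * 9.81 = 3806.3 m/s

3806.3 m/s


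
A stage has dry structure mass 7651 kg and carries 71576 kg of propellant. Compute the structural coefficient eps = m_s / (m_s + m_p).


eps = 7651 / (7651 + 71576) = 0.0966

0.0966


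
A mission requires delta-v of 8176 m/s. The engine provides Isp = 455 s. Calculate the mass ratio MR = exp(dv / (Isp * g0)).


Ve = 455 * 9.81 = 4463.55 m/s
MR = exp(8176 / 4463.55) = 6.245

6.245


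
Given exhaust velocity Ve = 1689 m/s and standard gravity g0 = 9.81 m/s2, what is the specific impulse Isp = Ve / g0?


Isp = Ve / g0 = 1689 / 9.81 = 172.2 s

172.2 s


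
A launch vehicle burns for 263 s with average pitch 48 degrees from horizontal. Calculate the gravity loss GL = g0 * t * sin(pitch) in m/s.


GL = 9.81 * 263 * sin(48 deg) = 1917 m/s

1917 m/s


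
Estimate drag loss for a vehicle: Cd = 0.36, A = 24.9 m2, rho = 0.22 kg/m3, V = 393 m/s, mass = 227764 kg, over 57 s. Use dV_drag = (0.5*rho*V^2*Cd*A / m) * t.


D = 0.5 * 0.22 * 393^2 * 0.36 * 24.9 = 152292.89 N
a = 152292.89 / 227764 = 0.6686 m/s2
dV = 0.6686 * 57 = 38.1 m/s

38.1 m/s


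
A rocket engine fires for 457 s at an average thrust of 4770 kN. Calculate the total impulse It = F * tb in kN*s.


It = 4770 * 457 = 2179890 kN*s

2179890 kN*s


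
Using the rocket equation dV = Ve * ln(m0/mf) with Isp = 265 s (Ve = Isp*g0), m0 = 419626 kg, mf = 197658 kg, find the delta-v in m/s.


Ve = 265 * 9.81 = 2599.65 m/s
dV = 2599.65 * ln(419626/197658) = 1957 m/s

1957 m/s


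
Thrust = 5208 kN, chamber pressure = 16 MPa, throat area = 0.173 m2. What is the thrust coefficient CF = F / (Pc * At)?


CF = 5208000 / (16e6 * 0.173) = 1.88

1.88


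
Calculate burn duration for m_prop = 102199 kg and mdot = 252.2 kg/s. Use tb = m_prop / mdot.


tb = 102199 / 252.2 = 405.2 s

405.2 s


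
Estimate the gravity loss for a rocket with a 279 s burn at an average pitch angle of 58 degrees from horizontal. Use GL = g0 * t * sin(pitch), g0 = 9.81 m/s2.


GL = 9.81 * 279 * sin(58 deg) = 2321 m/s

2321 m/s


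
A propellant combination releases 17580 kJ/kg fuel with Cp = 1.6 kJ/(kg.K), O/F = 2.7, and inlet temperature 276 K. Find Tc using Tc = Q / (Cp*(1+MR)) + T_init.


Tc = 17580 / (1.6 * (1 + 2.7)) + 276 = 3246 K

3246 K


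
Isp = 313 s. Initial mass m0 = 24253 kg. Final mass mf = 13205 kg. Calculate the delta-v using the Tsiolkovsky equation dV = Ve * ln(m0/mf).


Ve = 313 * 9.81 = 3070.53 m/s
dV = 3070.53 * ln(24253/13205) = 1867 m/s

1867 m/s


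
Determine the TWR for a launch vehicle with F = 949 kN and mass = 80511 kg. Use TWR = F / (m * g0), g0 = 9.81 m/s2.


TWR = 949000 / (80511 * 9.81) = 1.2

1.2


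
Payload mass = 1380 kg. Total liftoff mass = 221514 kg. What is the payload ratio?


PR = 1380 / 221514 = 0.0062

0.0062


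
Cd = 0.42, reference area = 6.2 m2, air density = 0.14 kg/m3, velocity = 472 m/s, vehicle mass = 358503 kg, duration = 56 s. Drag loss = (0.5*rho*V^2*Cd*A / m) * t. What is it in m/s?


D = 0.5 * 0.14 * 472^2 * 0.42 * 6.2 = 40609.07 N
a = 40609.07 / 358503 = 0.1133 m/s2
dV = 0.1133 * 56 = 6.3 m/s

6.3 m/s


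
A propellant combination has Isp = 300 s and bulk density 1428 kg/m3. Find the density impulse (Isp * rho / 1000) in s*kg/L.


rho*Isp = 300 * 1428 / 1000 = 428 s*kg/L

428 s*kg/L


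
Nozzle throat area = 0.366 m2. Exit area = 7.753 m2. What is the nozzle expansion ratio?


AR = 7.753 / 0.366 = 21.2

21.2


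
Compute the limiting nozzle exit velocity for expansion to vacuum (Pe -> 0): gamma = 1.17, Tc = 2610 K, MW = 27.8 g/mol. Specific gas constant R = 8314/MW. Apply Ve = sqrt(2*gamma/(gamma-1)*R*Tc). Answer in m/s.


R = 8314 / 27.8 = 299.06 J/(kg.K)
Ve = sqrt(2 * 1.17 / (1.17 - 1) * 299.06 * 2610) = 3278 m/s

3278 m/s


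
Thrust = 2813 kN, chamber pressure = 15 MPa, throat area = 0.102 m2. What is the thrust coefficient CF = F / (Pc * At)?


CF = 2813000 / (15e6 * 0.102) = 1.84

1.84


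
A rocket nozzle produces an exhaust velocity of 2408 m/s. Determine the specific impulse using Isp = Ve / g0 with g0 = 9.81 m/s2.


Isp = Ve / g0 = 2408 / 9.81 = 245.5 s

245.5 s


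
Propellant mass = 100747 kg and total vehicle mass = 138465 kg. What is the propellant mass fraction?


PMF = 100747 / 138465 = 0.728

0.728


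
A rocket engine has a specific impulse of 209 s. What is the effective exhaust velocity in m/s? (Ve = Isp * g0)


Ve = Isp * g0 = 209 * 9.81 = 2050.3 m/s

2050.3 m/s


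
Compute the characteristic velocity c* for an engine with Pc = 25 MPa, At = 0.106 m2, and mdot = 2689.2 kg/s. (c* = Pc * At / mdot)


c* = 25e6 * 0.106 / 2689.2 = 985 m/s

985 m/s


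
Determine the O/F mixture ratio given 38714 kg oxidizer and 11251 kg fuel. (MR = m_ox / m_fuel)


MR = 38714 / 11251 = 3.44

3.44


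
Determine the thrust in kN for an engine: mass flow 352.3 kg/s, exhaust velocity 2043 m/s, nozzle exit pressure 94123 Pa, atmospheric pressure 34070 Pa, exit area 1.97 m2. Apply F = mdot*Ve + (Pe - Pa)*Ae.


F = 352.3 * 2043 + (94123 - 34070) * 1.97 = 838053.0 N = 838.1 kN

838.1 kN


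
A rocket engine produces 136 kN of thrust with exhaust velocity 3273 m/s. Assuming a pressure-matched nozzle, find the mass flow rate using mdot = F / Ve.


mdot = F / Ve = 136000 / 3273 = 41.6 kg/s

41.6 kg/s


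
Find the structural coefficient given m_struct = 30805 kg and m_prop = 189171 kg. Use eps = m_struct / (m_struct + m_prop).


eps = 30805 / (30805 + 189171) = 0.14

0.14


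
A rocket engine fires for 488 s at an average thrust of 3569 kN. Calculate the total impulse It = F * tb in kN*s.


It = 3569 * 488 = 1741672 kN*s

1741672 kN*s


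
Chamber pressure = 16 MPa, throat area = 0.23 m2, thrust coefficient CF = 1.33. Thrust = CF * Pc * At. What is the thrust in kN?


F = 1.33 * 16e6 * 0.23 = 4.8944e+06 N = 4894.4 kN

4894.4 kN


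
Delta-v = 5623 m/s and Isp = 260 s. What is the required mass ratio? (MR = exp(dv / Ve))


Ve = 260 * 9.81 = 2550.6 m/s
MR = exp(5623 / 2550.6) = 9.066

9.066


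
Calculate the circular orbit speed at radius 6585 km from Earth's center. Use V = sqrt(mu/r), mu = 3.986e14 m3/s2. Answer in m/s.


V = sqrt(3.986e14 / 6585000) = 7780 m/s

7780 m/s


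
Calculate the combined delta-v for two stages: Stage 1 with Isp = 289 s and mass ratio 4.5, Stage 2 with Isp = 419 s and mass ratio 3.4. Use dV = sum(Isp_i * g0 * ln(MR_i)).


dV1 = 289 * 9.81 * ln(4.5) = 4264.2 m/s
dV2 = 419 * 9.81 * ln(3.4) = 5030.2 m/s
Total dV = 4264.2 + 5030.2 = 9294.4 m/s ~ 9294 m/s

9294 m/s


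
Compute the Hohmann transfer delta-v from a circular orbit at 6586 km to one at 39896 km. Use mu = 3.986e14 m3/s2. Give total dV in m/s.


V1 = sqrt(mu/r1) = 7779.61 m/s
dV1 = V1*(sqrt(2*r2/(r1+r2)) - 1) = 2413.23 m/s
V2 = sqrt(mu/r2) = 3160.85 m/s
dV2 = V2*(1 - sqrt(2*r1/(r1+r2))) = 1478.23 m/s
Total dV = 3891 m/s

3891 m/s


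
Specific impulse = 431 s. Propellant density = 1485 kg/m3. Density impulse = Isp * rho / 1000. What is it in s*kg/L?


rho*Isp = 431 * 1485 / 1000 = 640 s*kg/L

640 s*kg/L


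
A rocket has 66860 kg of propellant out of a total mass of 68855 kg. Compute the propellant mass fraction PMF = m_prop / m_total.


PMF = 66860 / 68855 = 0.971

0.971


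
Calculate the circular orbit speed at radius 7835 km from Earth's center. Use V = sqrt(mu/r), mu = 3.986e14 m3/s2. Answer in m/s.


V = sqrt(3.986e14 / 7835000) = 7133 m/s

7133 m/s


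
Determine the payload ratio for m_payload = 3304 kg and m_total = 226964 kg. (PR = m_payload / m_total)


PR = 3304 / 226964 = 0.0146

0.0146


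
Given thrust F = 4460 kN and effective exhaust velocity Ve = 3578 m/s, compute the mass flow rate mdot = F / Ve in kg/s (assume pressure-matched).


mdot = F / Ve = 4460000 / 3578 = 1246.5 kg/s

1246.5 kg/s


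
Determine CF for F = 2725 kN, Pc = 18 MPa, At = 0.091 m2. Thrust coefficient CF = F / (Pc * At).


CF = 2725000 / (18e6 * 0.091) = 1.66

1.66


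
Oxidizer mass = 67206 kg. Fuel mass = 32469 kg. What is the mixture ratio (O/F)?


MR = 67206 / 32469 = 2.07

2.07


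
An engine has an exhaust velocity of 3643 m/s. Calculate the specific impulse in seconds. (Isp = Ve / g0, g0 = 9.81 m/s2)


Isp = Ve / g0 = 3643 / 9.81 = 371.4 s

371.4 s


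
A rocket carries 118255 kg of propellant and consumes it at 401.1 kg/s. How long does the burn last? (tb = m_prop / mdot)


tb = 118255 / 401.1 = 294.8 s

294.8 s


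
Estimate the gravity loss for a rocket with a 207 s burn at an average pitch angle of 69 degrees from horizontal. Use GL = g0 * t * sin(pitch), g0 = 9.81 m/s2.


GL = 9.81 * 207 * sin(69 deg) = 1896 m/s

1896 m/s


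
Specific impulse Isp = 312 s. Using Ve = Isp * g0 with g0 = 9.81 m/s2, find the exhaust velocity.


Ve = Isp * g0 = 312 * 9.81 = 3060.7 m/s

3060.7 m/s


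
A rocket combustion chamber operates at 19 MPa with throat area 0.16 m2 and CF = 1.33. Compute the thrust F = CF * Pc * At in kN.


F = 1.33 * 19e6 * 0.16 = 4.0432e+06 N = 4043.2 kN

4043.2 kN


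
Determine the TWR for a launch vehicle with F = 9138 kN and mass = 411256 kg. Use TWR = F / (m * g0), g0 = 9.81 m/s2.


TWR = 9138000 / (411256 * 9.81) = 2.27

2.27


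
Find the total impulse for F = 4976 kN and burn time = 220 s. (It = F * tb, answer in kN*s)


It = 4976 * 220 = 1094720 kN*s

1094720 kN*s


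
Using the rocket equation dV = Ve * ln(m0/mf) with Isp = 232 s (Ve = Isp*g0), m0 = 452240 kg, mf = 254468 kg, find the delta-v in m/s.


Ve = 232 * 9.81 = 2275.92 m/s
dV = 2275.92 * ln(452240/254468) = 1309 m/s

1309 m/s


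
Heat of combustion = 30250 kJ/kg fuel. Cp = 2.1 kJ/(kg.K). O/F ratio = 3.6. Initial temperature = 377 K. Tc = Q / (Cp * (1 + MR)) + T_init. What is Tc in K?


Tc = 30250 / (2.1 * (1 + 3.6)) + 377 = 3508 K

3508 K


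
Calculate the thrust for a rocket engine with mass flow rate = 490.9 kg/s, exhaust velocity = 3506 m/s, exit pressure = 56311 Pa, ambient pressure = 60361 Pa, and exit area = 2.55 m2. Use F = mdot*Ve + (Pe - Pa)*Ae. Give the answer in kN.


F = 490.9 * 3506 + (56311 - 60361) * 2.55 = 1.7108e+06 N = 1710.8 kN

1710.8 kN


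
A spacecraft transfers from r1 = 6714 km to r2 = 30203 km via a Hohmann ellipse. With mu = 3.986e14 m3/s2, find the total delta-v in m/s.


V1 = sqrt(mu/r1) = 7705.09 m/s
dV1 = V1*(sqrt(2*r2/(r1+r2)) - 1) = 2151.0 m/s
V2 = sqrt(mu/r2) = 3632.82 m/s
dV2 = V2*(1 - sqrt(2*r1/(r1+r2))) = 1441.85 m/s
Total dV = 3593 m/s

3593 m/s


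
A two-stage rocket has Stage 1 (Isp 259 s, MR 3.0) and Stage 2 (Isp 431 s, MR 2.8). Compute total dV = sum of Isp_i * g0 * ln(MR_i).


dV1 = 259 * 9.81 * ln(3.0) = 2791.3 m/s
dV2 = 431 * 9.81 * ln(2.8) = 4353.3 m/s
Total dV = 2791.3 + 4353.3 = 7144.6 m/s ~ 7145 m/s

7145 m/s


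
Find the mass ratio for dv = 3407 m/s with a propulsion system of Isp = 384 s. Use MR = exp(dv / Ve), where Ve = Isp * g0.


Ve = 384 * 9.81 = 3767.04 m/s
MR = exp(3407 / 3767.04) = 2.471

2.471


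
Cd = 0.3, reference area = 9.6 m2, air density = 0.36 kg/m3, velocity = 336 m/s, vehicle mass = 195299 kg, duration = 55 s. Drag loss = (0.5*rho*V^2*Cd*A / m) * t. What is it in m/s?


D = 0.5 * 0.36 * 336^2 * 0.3 * 9.6 = 58525.29 N
a = 58525.29 / 195299 = 0.2997 m/s2
dV = 0.2997 * 55 = 16.5 m/s

16.5 m/s


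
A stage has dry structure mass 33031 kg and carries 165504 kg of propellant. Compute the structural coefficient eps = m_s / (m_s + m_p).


eps = 33031 / (33031 + 165504) = 0.1664

0.1664


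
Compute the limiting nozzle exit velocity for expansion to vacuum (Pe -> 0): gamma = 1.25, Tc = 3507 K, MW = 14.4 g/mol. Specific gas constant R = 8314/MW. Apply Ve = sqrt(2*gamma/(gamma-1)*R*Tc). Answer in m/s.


R = 8314 / 14.4 = 577.36 J/(kg.K)
Ve = sqrt(2 * 1.25 / (1.25 - 1) * 577.36 * 3507) = 4500 m/s

4500 m/s


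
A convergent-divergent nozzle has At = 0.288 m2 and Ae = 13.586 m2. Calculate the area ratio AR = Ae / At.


AR = 13.586 / 0.288 = 47.2

47.2


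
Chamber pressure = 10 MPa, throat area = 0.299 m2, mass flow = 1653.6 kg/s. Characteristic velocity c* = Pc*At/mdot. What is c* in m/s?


c* = 10e6 * 0.299 / 1653.6 = 1808 m/s

1808 m/s


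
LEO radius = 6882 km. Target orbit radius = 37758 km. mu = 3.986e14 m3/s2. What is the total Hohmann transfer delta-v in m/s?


V1 = sqrt(mu/r1) = 7610.47 m/s
dV1 = V1*(sqrt(2*r2/(r1+r2)) - 1) = 2288.02 m/s
V2 = sqrt(mu/r2) = 3249.11 m/s
dV2 = V2*(1 - sqrt(2*r1/(r1+r2))) = 1444.95 m/s
Total dV = 3733 m/s

3733 m/s


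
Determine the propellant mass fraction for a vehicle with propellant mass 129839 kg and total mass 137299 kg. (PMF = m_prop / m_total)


PMF = 129839 / 137299 = 0.946

0.946


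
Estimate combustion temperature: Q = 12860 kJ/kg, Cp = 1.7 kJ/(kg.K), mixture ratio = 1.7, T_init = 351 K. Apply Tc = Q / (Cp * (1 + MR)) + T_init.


Tc = 12860 / (1.7 * (1 + 1.7)) + 351 = 3153 K

3153 K


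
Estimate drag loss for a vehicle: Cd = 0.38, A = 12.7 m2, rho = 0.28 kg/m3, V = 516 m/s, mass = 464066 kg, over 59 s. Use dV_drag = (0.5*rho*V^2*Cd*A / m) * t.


D = 0.5 * 0.28 * 516^2 * 0.38 * 12.7 = 179893.2 N
a = 179893.2 / 464066 = 0.3876 m/s2
dV = 0.3876 * 59 = 22.9 m/s

22.9 m/s


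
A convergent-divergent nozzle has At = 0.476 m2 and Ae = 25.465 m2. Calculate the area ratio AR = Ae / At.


AR = 25.465 / 0.476 = 53.5

53.5


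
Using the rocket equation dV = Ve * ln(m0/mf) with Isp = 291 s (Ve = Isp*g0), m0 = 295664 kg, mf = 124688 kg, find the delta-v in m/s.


Ve = 291 * 9.81 = 2854.71 m/s
dV = 2854.71 * ln(295664/124688) = 2465 m/s

2465 m/s


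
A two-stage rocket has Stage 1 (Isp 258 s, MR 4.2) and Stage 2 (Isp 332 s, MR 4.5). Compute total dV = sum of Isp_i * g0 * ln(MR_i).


dV1 = 258 * 9.81 * ln(4.2) = 3632.2 m/s
dV2 = 332 * 9.81 * ln(4.5) = 4898.7 m/s
Total dV = 3632.2 + 4898.7 = 8530.9 m/s ~ 8531 m/s

8531 m/s


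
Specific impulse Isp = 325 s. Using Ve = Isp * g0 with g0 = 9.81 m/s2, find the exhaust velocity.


Ve = Isp * g0 = 325 * 9.81 = 3188.2 m/s

3188.2 m/s


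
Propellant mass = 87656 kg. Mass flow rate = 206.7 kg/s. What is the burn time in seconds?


tb = 87656 / 206.7 = 424.1 s

424.1 s


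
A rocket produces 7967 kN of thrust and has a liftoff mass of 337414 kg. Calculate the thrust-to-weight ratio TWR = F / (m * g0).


TWR = 7967000 / (337414 * 9.81) = 2.41

2.41


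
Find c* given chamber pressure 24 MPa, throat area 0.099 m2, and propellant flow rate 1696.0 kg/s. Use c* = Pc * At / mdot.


c* = 24e6 * 0.099 / 1696.0 = 1401 m/s

1401 m/s


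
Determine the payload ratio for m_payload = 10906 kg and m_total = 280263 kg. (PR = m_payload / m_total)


PR = 10906 / 280263 = 0.0389

0.0389


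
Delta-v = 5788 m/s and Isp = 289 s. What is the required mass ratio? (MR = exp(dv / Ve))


Ve = 289 * 9.81 = 2835.09 m/s
MR = exp(5788 / 2835.09) = 7.703

7.703


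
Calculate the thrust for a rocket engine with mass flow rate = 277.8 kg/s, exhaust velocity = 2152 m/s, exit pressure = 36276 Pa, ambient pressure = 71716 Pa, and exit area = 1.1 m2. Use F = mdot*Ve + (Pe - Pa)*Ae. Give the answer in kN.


F = 277.8 * 2152 + (36276 - 71716) * 1.1 = 558842.0 N = 558.8 kN

558.8 kN


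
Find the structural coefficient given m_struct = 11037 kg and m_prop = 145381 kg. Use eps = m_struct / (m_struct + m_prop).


eps = 11037 / (11037 + 145381) = 0.0706

0.0706


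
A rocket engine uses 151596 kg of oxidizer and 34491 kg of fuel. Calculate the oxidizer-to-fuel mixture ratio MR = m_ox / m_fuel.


MR = 151596 / 34491 = 4.4

4.4


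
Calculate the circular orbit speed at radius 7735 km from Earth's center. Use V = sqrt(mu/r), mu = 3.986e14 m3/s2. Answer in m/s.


V = sqrt(3.986e14 / 7735000) = 7179 m/s

7179 m/s


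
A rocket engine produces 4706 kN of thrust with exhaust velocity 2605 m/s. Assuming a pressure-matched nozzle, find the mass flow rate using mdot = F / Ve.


mdot = F / Ve = 4706000 / 2605 = 1806.5 kg/s

1806.5 kg/s


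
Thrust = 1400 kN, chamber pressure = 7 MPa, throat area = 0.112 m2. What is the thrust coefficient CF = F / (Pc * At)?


CF = 1400000 / (7e6 * 0.112) = 1.79

1.79


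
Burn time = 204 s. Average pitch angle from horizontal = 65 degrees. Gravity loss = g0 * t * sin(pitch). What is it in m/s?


GL = 9.81 * 204 * sin(65 deg) = 1814 m/s

1814 m/s


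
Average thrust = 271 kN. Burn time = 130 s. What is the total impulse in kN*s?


It = 271 * 130 = 35230 kN*s

35230 kN*s


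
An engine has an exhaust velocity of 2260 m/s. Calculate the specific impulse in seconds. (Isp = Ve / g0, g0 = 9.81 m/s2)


Isp = Ve / g0 = 2260 / 9.81 = 230.4 s

230.4 s


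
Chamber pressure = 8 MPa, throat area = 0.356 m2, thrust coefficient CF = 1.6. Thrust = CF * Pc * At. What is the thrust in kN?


F = 1.6 * 8e6 * 0.356 = 4.5568e+06 N = 4556.8 kN

4556.8 kN


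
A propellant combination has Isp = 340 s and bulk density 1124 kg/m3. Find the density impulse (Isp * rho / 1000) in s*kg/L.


rho*Isp = 340 * 1124 / 1000 = 382 s*kg/L

382 s*kg/L


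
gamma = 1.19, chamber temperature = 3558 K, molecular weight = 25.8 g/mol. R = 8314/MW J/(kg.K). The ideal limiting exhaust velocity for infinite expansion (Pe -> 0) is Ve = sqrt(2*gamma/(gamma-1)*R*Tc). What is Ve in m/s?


R = 8314 / 25.8 = 322.25 J/(kg.K)
Ve = sqrt(2 * 1.19 / (1.19 - 1) * 322.25 * 3558) = 3790 m/s

3790 m/s


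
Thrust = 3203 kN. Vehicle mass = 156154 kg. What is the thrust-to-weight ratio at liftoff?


TWR = 3203000 / (156154 * 9.81) = 2.09

2.09


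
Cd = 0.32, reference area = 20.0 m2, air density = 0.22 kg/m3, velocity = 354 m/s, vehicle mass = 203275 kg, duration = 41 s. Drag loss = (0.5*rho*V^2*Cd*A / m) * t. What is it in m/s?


D = 0.5 * 0.22 * 354^2 * 0.32 * 20.0 = 88222.46 N
a = 88222.46 / 203275 = 0.434 m/s2
dV = 0.434 * 41 = 17.8 m/s

17.8 m/s


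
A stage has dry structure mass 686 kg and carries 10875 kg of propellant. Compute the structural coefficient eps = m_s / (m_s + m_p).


eps = 686 / (686 + 10875) = 0.0593

0.0593


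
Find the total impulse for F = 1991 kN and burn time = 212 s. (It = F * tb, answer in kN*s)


It = 1991 * 212 = 422092 kN*s

422092 kN*s


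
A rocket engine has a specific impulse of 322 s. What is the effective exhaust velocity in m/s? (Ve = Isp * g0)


Ve = Isp * g0 = 322 * 9.81 = 3158.8 m/s

3158.8 m/s


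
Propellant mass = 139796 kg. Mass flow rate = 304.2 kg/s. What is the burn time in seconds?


tb = 139796 / 304.2 = 459.6 s

459.6 s


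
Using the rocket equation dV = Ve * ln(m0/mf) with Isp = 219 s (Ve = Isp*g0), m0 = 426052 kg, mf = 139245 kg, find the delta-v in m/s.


Ve = 219 * 9.81 = 2148.39 m/s
dV = 2148.39 * ln(426052/139245) = 2403 m/s

2403 m/s


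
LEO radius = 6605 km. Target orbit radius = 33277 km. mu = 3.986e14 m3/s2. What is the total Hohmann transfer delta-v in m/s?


V1 = sqrt(mu/r1) = 7768.41 m/s
dV1 = V1*(sqrt(2*r2/(r1+r2)) - 1) = 2266.9 m/s
V2 = sqrt(mu/r2) = 3460.96 m/s
dV2 = V2*(1 - sqrt(2*r1/(r1+r2))) = 1469.1 m/s
Total dV = 3736 m/s

3736 m/s


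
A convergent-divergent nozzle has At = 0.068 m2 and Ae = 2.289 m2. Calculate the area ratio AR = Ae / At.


AR = 2.289 / 0.068 = 33.7

33.7


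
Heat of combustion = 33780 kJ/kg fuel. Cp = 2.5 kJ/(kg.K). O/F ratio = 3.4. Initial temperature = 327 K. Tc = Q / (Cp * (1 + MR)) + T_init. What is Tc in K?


Tc = 33780 / (2.5 * (1 + 3.4)) + 327 = 3398 K

3398 K


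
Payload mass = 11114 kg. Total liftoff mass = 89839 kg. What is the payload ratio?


PR = 11114 / 89839 = 0.1237

0.1237


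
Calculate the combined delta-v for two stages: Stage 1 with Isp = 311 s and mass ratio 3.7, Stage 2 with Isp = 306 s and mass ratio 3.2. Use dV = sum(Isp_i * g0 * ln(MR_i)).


dV1 = 311 * 9.81 * ln(3.7) = 3991.6 m/s
dV2 = 306 * 9.81 * ln(3.2) = 3491.6 m/s
Total dV = 3991.6 + 3491.6 = 7483.2 m/s ~ 7483 m/s

7483 m/s


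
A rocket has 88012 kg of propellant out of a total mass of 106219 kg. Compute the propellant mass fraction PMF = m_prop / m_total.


PMF = 88012 / 106219 = 0.829

0.829


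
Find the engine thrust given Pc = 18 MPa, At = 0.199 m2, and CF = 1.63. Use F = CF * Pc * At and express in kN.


F = 1.63 * 18e6 * 0.199 = 5.8387e+06 N = 5838.7 kN

5838.7 kN


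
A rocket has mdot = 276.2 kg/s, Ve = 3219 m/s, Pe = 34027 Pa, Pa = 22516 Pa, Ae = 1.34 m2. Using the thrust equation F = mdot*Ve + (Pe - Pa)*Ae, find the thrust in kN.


F = 276.2 * 3219 + (34027 - 22516) * 1.34 = 904513.0 N = 904.5 kN

904.5 kN


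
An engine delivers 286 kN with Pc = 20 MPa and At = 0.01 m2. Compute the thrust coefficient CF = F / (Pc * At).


CF = 286000 / (20e6 * 0.01) = 1.43

1.43


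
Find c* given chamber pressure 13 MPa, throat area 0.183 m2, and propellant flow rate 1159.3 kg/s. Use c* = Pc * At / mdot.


c* = 13e6 * 0.183 / 1159.3 = 2052 m/s

2052 m/s


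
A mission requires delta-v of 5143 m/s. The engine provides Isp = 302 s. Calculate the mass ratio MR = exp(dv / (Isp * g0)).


Ve = 302 * 9.81 = 2962.62 m/s
MR = exp(5143 / 2962.62) = 5.674

5.674


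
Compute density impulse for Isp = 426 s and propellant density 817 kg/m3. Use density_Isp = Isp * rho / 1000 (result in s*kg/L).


rho*Isp = 426 * 817 / 1000 = 348 s*kg/L

348 s*kg/L


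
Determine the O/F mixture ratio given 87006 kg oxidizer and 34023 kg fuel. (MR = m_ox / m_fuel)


MR = 87006 / 34023 = 2.56

2.56


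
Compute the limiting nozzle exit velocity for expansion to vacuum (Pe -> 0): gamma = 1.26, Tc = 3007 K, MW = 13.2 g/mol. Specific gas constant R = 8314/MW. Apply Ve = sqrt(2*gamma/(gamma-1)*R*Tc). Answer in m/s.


R = 8314 / 13.2 = 629.85 J/(kg.K)
Ve = sqrt(2 * 1.26 / (1.26 - 1) * 629.85 * 3007) = 4284 m/s

4284 m/s


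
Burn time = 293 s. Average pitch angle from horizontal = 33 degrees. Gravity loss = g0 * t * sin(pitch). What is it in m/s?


GL = 9.81 * 293 * sin(33 deg) = 1565 m/s

1565 m/s


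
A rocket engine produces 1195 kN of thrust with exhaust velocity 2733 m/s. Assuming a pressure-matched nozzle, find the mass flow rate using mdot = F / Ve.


mdot = F / Ve = 1195000 / 2733 = 437.2 kg/s

437.2 kg/s


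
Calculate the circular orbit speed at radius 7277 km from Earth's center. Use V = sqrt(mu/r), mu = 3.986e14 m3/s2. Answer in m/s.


V = sqrt(3.986e14 / 7277000) = 7401 m/s

7401 m/s


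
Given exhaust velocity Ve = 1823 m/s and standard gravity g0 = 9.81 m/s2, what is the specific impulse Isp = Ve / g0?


Isp = Ve / g0 = 1823 / 9.81 = 185.8 s

185.8 s


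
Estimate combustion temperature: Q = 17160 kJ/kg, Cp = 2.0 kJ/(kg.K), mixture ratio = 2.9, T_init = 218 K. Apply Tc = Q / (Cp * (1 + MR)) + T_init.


Tc = 17160 / (2.0 * (1 + 2.9)) + 218 = 2418 K

2418 K


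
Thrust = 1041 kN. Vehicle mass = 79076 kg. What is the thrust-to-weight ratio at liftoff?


TWR = 1041000 / (79076 * 9.81) = 1.34

1.34


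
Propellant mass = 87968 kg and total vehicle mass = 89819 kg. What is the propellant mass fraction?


PMF = 87968 / 89819 = 0.979

0.979


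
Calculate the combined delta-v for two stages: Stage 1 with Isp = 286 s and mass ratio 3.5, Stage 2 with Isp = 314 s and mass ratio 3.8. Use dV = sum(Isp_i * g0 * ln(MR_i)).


dV1 = 286 * 9.81 * ln(3.5) = 3514.8 m/s
dV2 = 314 * 9.81 * ln(3.8) = 4112.3 m/s
Total dV = 3514.8 + 4112.3 = 7627.1 m/s ~ 7627 m/s

7627 m/s


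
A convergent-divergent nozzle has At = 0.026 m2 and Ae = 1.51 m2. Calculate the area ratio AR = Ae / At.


AR = 1.51 / 0.026 = 58.1

58.1


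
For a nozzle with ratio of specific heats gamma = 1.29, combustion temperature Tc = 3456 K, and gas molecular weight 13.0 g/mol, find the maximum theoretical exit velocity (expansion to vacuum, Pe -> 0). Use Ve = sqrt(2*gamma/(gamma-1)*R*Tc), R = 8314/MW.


R = 8314 / 13.0 = 639.54 J/(kg.K)
Ve = sqrt(2 * 1.29 / (1.29 - 1) * 639.54 * 3456) = 4434 m/s

4434 m/s


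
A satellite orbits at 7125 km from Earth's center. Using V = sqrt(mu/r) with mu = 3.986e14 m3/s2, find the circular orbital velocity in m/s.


V = sqrt(3.986e14 / 7125000) = 7480 m/s

7480 m/s


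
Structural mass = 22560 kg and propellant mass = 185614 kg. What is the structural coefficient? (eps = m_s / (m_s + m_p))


eps = 22560 / (22560 + 185614) = 0.1084

0.1084


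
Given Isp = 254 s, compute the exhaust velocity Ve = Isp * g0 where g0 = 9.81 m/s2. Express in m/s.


Ve = Isp * g0 = 254 * 9.81 = 2491.7 m/s

2491.7 m/s


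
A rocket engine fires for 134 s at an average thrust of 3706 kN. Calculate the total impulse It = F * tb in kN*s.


It = 3706 * 134 = 496604 kN*s

496604 kN*s


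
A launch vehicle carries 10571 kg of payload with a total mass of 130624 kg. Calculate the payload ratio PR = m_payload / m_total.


PR = 10571 / 130624 = 0.0809

0.0809


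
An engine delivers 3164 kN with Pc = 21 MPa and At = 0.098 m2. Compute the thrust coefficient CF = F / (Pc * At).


CF = 3164000 / (21e6 * 0.098) = 1.54

1.54


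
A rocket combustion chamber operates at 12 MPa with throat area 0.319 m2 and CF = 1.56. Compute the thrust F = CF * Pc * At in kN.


F = 1.56 * 12e6 * 0.319 = 5.9717e+06 N = 5971.7 kN

5971.7 kN


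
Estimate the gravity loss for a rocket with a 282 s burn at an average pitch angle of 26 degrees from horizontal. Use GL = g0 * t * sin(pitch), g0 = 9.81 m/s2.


GL = 9.81 * 282 * sin(26 deg) = 1213 m/s

1213 m/s


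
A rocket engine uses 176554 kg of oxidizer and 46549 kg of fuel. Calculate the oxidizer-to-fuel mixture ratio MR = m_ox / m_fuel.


MR = 176554 / 46549 = 3.79

3.79


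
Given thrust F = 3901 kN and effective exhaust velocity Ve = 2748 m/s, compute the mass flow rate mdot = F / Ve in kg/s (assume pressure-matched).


mdot = F / Ve = 3901000 / 2748 = 1419.6 kg/s

1419.6 kg/s


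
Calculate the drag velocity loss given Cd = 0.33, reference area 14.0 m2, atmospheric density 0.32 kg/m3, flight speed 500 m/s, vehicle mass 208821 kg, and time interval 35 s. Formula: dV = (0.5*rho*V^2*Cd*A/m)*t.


D = 0.5 * 0.32 * 500^2 * 0.33 * 14.0 = 184800.0 N
a = 184800.0 / 208821 = 0.885 m/s2
dV = 0.885 * 35 = 31.0 m/s

31.0 m/s


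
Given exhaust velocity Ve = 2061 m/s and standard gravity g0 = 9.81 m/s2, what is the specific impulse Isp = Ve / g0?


Isp = Ve / g0 = 2061 / 9.81 = 210.1 s

210.1 s


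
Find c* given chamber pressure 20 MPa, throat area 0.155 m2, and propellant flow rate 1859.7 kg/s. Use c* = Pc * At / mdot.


c* = 20e6 * 0.155 / 1859.7 = 1667 m/s

1667 m/s


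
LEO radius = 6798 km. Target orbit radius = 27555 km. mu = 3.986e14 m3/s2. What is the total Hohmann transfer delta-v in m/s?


V1 = sqrt(mu/r1) = 7657.34 m/s
dV1 = V1*(sqrt(2*r2/(r1+r2)) - 1) = 2041.3 m/s
V2 = sqrt(mu/r2) = 3803.37 m/s
dV2 = V2*(1 - sqrt(2*r1/(r1+r2))) = 1410.65 m/s
Total dV = 3452 m/s

3452 m/s


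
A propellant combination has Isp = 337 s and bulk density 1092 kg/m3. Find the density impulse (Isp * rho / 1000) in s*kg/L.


rho*Isp = 337 * 1092 / 1000 = 368 s*kg/L

368 s*kg/L


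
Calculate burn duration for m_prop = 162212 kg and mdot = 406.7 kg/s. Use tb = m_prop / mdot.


tb = 162212 / 406.7 = 398.8 s

398.8 s


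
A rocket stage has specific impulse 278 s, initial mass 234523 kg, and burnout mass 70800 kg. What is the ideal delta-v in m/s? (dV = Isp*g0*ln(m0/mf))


Ve = 278 * 9.81 = 2727.18 m/s
dV = 2727.18 * ln(234523/70800) = 3266 m/s

3266 m/s


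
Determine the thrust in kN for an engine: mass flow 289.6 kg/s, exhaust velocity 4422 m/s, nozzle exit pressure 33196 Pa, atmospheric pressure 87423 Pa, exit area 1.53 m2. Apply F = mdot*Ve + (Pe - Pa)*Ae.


F = 289.6 * 4422 + (33196 - 87423) * 1.53 = 1.1976e+06 N = 1197.6 kN

1197.6 kN


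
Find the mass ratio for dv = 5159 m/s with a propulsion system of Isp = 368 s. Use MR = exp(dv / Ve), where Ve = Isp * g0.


Ve = 368 * 9.81 = 3610.08 m/s
MR = exp(5159 / 3610.08) = 4.175

4.175


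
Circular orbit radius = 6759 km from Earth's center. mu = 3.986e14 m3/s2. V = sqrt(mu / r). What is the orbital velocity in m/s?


V = sqrt(3.986e14 / 6759000) = 7679 m/s

7679 m/s


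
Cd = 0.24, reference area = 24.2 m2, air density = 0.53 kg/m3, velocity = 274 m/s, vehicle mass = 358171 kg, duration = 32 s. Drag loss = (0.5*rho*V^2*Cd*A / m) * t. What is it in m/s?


D = 0.5 * 0.53 * 274^2 * 0.24 * 24.2 = 115550.97 N
a = 115550.97 / 358171 = 0.3226 m/s2
dV = 0.3226 * 32 = 10.3 m/s

10.3 m/s


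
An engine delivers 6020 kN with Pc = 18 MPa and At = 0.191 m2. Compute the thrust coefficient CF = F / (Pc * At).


CF = 6020000 / (18e6 * 0.191) = 1.75

1.75


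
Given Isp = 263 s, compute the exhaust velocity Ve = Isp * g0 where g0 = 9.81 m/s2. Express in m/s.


Ve = Isp * g0 = 263 * 9.81 = 2580.0 m/s

2580.0 m/s


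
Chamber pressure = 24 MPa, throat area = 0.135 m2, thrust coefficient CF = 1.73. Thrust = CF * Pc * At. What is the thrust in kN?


F = 1.73 * 24e6 * 0.135 = 5.6052e+06 N = 5605.2 kN

5605.2 kN


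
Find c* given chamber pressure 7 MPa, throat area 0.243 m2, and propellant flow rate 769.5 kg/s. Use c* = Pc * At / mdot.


c* = 7e6 * 0.243 / 769.5 = 2211 m/s

2211 m/s


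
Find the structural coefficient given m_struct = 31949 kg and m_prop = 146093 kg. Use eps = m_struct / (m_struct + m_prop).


eps = 31949 / (31949 + 146093) = 0.1794

0.1794


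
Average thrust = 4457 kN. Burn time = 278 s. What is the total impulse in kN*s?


It = 4457 * 278 = 1239046 kN*s

1239046 kN*s


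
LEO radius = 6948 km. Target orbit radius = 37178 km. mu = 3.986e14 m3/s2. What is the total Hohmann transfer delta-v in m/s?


V1 = sqrt(mu/r1) = 7574.23 m/s
dV1 = V1*(sqrt(2*r2/(r1+r2)) - 1) = 2257.94 m/s
V2 = sqrt(mu/r2) = 3274.35 m/s
dV2 = V2*(1 - sqrt(2*r1/(r1+r2))) = 1436.87 m/s
Total dV = 3695 m/s

3695 m/s


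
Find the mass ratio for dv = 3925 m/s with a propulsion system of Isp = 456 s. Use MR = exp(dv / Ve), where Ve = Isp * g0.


Ve = 456 * 9.81 = 4473.36 m/s
MR = exp(3925 / 4473.36) = 2.405

2.405


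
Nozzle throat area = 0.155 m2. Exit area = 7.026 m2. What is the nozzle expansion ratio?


AR = 7.026 / 0.155 = 45.3

45.3


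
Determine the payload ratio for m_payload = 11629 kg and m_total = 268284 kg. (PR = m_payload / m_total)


PR = 11629 / 268284 = 0.0433

0.0433


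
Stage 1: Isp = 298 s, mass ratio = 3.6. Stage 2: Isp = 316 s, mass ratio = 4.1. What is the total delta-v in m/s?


dV1 = 298 * 9.81 * ln(3.6) = 3744.7 m/s
dV2 = 316 * 9.81 * ln(4.1) = 4374.0 m/s
Total dV = 3744.7 + 4374.0 = 8118.7 m/s ~ 8119 m/s

8119 m/s


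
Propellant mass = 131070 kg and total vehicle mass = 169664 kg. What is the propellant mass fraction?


PMF = 131070 / 169664 = 0.773

0.773


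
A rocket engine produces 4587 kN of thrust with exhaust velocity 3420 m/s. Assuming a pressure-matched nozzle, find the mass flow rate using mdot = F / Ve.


mdot = F / Ve = 4587000 / 3420 = 1341.2 kg/s

1341.2 kg/s


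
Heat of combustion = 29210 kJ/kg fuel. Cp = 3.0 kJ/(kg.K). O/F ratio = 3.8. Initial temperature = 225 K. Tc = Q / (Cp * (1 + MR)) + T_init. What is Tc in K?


Tc = 29210 / (3.0 * (1 + 3.8)) + 225 = 2253 K

2253 K


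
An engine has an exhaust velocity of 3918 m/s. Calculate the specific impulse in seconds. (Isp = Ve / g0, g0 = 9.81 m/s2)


Isp = Ve / g0 = 3918 / 9.81 = 399.4 s

399.4 s


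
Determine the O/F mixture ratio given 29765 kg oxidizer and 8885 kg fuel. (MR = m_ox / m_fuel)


MR = 29765 / 8885 = 3.35

3.35


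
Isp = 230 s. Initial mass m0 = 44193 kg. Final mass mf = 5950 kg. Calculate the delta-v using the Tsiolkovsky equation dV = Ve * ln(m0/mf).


Ve = 230 * 9.81 = 2256.3 m/s
dV = 2256.3 * ln(44193/5950) = 4524 m/s

4524 m/s


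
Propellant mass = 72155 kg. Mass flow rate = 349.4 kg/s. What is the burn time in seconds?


tb = 72155 / 349.4 = 206.5 s

206.5 s


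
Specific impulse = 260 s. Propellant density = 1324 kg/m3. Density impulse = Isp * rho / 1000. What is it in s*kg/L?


rho*Isp = 260 * 1324 / 1000 = 344 s*kg/L

344 s*kg/L


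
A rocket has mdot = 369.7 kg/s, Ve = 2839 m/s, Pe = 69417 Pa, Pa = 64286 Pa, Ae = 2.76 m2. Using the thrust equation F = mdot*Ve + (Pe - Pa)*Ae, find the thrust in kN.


F = 369.7 * 2839 + (69417 - 64286) * 2.76 = 1.0637e+06 N = 1063.7 kN

1063.7 kN


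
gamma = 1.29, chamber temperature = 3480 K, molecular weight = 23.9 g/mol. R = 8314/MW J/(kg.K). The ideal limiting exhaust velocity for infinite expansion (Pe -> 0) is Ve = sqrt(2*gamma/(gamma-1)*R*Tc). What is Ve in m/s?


R = 8314 / 23.9 = 347.87 J/(kg.K)
Ve = sqrt(2 * 1.29 / (1.29 - 1) * 347.87 * 3480) = 3282 m/s

3282 m/s


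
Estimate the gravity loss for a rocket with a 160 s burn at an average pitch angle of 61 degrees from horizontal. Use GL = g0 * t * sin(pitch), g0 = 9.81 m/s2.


GL = 9.81 * 160 * sin(61 deg) = 1373 m/s

1373 m/s


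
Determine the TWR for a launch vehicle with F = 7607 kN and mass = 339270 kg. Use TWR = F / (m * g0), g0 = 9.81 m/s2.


TWR = 7607000 / (339270 * 9.81) = 2.29

2.29


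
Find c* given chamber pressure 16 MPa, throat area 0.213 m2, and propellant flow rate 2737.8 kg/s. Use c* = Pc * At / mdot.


c* = 16e6 * 0.213 / 2737.8 = 1245 m/s

1245 m/s


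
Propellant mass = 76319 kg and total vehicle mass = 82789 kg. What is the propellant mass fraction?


PMF = 76319 / 82789 = 0.922

0.922


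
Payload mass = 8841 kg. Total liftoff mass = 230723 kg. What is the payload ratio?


PR = 8841 / 230723 = 0.0383

0.0383


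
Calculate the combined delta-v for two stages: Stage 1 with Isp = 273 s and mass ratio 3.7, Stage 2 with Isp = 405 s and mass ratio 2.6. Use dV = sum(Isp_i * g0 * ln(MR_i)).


dV1 = 273 * 9.81 * ln(3.7) = 3503.9 m/s
dV2 = 405 * 9.81 * ln(2.6) = 3796.3 m/s
Total dV = 3503.9 + 3796.3 = 7300.2 m/s ~ 7300 m/s

7300 m/s


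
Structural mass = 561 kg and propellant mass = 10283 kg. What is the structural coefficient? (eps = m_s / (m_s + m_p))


eps = 561 / (561 + 10283) = 0.0517

0.0517


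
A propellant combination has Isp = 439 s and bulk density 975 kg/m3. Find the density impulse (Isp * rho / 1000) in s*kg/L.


rho*Isp = 439 * 975 / 1000 = 428 s*kg/L

428 s*kg/L


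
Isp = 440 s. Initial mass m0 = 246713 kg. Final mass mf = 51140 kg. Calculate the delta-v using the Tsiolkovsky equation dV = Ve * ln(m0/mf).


Ve = 440 * 9.81 = 4316.4 m/s
dV = 4316.4 * ln(246713/51140) = 6793 m/s

6793 m/s


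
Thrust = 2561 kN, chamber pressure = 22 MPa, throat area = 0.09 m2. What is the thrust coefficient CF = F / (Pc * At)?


CF = 2561000 / (22e6 * 0.09) = 1.29

1.29


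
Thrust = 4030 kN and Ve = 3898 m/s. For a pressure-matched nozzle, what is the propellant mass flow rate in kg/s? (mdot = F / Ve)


mdot = F / Ve = 4030000 / 3898 = 1033.9 kg/s

1033.9 kg/s


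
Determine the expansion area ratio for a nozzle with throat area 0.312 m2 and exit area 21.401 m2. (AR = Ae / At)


AR = 21.401 / 0.312 = 68.6

68.6


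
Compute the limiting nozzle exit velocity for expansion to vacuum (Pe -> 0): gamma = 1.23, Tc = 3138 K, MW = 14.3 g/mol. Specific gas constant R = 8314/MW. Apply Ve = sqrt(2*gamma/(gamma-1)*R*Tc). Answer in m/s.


R = 8314 / 14.3 = 581.4 J/(kg.K)
Ve = sqrt(2 * 1.23 / (1.23 - 1) * 581.4 * 3138) = 4417 m/s

4417 m/s


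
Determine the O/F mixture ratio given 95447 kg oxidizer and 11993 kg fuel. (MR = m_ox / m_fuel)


MR = 95447 / 11993 = 7.96

7.96


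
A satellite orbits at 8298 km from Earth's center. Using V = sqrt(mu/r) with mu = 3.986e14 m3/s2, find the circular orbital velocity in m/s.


V = sqrt(3.986e14 / 8298000) = 6931 m/s

6931 m/s


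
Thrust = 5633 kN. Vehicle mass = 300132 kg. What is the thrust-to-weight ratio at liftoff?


TWR = 5633000 / (300132 * 9.81) = 1.91

1.91


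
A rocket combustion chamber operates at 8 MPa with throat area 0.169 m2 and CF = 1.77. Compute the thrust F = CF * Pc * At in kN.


F = 1.77 * 8e6 * 0.169 = 2.3930e+06 N = 2393.0 kN

2393.0 kN
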